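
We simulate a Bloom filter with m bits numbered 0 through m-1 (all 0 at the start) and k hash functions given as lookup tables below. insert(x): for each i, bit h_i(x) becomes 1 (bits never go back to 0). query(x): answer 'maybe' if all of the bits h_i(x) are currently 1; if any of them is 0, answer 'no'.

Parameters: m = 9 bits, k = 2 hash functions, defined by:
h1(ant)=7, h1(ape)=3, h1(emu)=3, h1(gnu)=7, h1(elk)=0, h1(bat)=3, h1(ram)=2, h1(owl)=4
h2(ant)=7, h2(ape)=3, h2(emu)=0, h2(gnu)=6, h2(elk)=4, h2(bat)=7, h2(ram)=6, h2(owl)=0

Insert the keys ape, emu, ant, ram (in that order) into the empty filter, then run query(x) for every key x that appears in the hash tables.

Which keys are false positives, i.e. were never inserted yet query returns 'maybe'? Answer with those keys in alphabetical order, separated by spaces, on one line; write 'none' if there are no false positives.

Start: bits=000000000
After insert 'ape': sets bits 3 -> bits=000100000
After insert 'emu': sets bits 0 3 -> bits=100100000
After insert 'ant': sets bits 7 -> bits=100100010
After insert 'ram': sets bits 2 6 -> bits=101100110
Not inserted: bat elk gnu owl — query each against bits=101100110:
query bat: checks bit3=1, bit7=1 (all 1) -> maybe => FALSE POSITIVE
query elk: checks bit0=1, bit4=0 (has a 0) -> no => not a false positive
query gnu: checks bit6=1, bit7=1 (all 1) -> maybe => FALSE POSITIVE
query owl: checks bit0=1, bit4=0 (has a 0) -> no => not a false positive
False positives (alphabetical): bat gnu

Answer: bat gnu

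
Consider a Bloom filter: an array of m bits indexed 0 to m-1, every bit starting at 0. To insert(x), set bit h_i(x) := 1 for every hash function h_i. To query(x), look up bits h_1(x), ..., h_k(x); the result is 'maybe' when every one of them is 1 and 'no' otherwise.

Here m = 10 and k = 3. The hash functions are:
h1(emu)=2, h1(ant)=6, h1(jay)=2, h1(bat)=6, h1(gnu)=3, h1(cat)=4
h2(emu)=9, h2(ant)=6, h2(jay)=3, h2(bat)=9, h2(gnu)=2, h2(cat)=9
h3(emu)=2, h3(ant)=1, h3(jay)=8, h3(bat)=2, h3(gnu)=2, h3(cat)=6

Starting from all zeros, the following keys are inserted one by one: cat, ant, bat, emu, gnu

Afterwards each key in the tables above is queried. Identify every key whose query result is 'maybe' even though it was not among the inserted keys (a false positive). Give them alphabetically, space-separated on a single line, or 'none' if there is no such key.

Start: bits=0000000000
After insert 'cat': sets bits 4 6 9 -> bits=0000101001
After insert 'ant': sets bits 1 6 -> bits=0100101001
After insert 'bat': sets bits 2 6 9 -> bits=0110101001
After insert 'emu': sets bits 2 9 -> bits=0110101001
After insert 'gnu': sets bits 2 3 -> bits=0111101001
Not inserted: jay — query each against bits=0111101001:
query jay: checks bit2=1, bit3=1, bit8=0 (has a 0) -> no => not a false positive
False positives (alphabetical): none

Answer: none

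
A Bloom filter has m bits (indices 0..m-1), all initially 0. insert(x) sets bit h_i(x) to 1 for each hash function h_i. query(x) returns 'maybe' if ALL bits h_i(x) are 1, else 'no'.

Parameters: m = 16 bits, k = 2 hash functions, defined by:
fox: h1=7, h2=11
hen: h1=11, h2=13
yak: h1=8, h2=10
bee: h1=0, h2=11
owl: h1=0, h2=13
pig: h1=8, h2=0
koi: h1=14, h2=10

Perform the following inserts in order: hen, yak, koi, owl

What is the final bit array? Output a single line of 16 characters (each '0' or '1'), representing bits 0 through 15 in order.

Start: bits=0000000000000000
After insert 'hen': sets bits 11 13 -> bits=0000000000010100
After insert 'yak': sets bits 8 10 -> bits=0000000010110100
After insert 'koi': sets bits 10 14 -> bits=0000000010110110
After insert 'owl': sets bits 0 13 -> bits=1000000010110110

Answer: 1000000010110110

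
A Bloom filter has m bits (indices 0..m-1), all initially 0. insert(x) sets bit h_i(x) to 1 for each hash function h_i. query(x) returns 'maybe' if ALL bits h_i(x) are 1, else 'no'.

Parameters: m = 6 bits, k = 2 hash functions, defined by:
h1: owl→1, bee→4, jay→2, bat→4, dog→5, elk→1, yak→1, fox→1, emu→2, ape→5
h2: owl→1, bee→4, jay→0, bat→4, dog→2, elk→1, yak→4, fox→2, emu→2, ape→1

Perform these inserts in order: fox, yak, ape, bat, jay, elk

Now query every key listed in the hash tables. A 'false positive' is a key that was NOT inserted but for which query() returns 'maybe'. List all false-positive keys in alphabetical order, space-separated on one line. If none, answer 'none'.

Start: bits=000000
After insert 'fox': sets bits 1 2 -> bits=011000
After insert 'yak': sets bits 1 4 -> bits=011010
After insert 'ape': sets bits 1 5 -> bits=011011
After insert 'bat': sets bits 4 -> bits=011011
After insert 'jay': sets bits 0 2 -> bits=111011
After insert 'elk': sets bits 1 -> bits=111011
Not inserted: bee dog emu owl — query each against bits=111011:
query bee: checks bit4=1 (all 1) -> maybe => FALSE POSITIVE
query dog: checks bit2=1, bit5=1 (all 1) -> maybe => FALSE POSITIVE
query emu: checks bit2=1 (all 1) -> maybe => FALSE POSITIVE
query owl: checks bit1=1 (all 1) -> maybe => FALSE POSITIVE
False positives (alphabetical): bee dog emu owl

Answer: bee dog emu owl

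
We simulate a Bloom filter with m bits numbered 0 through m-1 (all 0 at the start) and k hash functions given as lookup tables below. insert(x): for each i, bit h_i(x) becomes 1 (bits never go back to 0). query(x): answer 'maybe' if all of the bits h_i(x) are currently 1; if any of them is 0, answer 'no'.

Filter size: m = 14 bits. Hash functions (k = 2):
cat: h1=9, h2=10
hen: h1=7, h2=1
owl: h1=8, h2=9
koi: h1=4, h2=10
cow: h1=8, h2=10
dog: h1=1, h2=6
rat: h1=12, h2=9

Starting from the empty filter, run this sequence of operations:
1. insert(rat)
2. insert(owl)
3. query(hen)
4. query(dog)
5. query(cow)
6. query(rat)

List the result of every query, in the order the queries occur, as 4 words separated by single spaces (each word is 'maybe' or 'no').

Answer: no no no maybe

Derivation:
Start: bits=00000000000000
Op 1: insert rat -> sets bits 9 12 -> bits=00000000010010
Op 2: insert owl -> sets bits 8 9 -> bits=00000000110010
Op 3: query hen -> checks bit1=0, bit7=0 (has a 0) -> no
Op 4: query dog -> checks bit1=0, bit6=0 (has a 0) -> no
Op 5: query cow -> checks bit8=1, bit10=0 (has a 0) -> no
Op 6: query rat -> checks bit9=1, bit12=1 (all 1) -> maybe
Query results in order: no no no maybe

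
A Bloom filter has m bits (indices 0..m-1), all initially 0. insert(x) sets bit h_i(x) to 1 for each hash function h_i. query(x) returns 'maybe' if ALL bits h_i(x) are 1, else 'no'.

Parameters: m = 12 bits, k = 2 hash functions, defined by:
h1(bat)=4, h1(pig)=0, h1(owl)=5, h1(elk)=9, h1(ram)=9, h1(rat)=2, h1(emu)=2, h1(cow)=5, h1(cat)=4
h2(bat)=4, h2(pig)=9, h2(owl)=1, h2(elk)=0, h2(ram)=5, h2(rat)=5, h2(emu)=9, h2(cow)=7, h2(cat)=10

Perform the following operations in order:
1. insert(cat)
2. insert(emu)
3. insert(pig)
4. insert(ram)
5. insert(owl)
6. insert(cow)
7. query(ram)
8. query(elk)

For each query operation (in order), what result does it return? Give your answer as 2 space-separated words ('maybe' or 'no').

Start: bits=000000000000
Op 1: insert cat -> sets bits 4 10 -> bits=000010000010
Op 2: insert emu -> sets bits 2 9 -> bits=001010000110
Op 3: insert pig -> sets bits 0 9 -> bits=101010000110
Op 4: insert ram -> sets bits 5 9 -> bits=101011000110
Op 5: insert owl -> sets bits 1 5 -> bits=111011000110
Op 6: insert cow -> sets bits 5 7 -> bits=111011010110
Op 7: query ram -> checks bit5=1, bit9=1 (all 1) -> maybe
Op 8: query elk -> checks bit0=1, bit9=1 (all 1) -> maybe
Query results in order: maybe maybe

Answer: maybe maybe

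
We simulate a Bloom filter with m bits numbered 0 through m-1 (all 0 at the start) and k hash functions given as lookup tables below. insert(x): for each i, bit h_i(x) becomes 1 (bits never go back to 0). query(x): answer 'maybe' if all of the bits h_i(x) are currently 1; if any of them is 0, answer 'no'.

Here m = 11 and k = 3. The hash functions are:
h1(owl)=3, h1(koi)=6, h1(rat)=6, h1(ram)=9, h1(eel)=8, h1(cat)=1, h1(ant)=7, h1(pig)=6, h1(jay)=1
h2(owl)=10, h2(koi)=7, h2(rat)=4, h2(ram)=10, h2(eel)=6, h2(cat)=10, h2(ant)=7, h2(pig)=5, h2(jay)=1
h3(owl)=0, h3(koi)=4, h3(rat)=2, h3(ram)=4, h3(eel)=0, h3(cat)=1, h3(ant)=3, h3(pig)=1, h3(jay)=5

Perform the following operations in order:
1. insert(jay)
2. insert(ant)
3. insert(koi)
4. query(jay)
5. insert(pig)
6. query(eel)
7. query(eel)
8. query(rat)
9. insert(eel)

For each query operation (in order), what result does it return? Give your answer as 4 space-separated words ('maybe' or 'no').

Start: bits=00000000000
Op 1: insert jay -> sets bits 1 5 -> bits=01000100000
Op 2: insert ant -> sets bits 3 7 -> bits=01010101000
Op 3: insert koi -> sets bits 4 6 7 -> bits=01011111000
Op 4: query jay -> checks bit1=1, bit5=1 (all 1) -> maybe
Op 5: insert pig -> sets bits 1 5 6 -> bits=01011111000
Op 6: query eel -> checks bit0=0, bit6=1, bit8=0 (has a 0) -> no
Op 7: query eel -> checks bit0=0, bit6=1, bit8=0 (has a 0) -> no
Op 8: query rat -> checks bit2=0, bit4=1, bit6=1 (has a 0) -> no
Op 9: insert eel -> sets bits 0 6 8 -> bits=11011111100
Query results in order: maybe no no no

Answer: maybe no no no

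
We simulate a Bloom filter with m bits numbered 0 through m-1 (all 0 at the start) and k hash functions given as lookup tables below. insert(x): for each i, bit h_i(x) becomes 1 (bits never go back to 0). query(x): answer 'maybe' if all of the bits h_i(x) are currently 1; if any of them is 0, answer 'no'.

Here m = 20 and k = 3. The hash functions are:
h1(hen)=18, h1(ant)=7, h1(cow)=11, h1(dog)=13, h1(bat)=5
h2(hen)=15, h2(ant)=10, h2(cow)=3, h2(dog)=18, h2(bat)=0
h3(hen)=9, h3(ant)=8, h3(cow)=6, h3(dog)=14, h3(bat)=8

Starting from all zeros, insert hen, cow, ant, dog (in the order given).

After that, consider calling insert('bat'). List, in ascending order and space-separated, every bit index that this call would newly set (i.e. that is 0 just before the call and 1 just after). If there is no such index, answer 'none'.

Start: bits=00000000000000000000
After insert 'hen': sets bits 9 15 18 -> bits=00000000010000010010
After insert 'cow': sets bits 3 6 11 -> bits=00010010010100010010
After insert 'ant': sets bits 7 8 10 -> bits=00010011111100010010
After insert 'dog': sets bits 13 14 18 -> bits=00010011111101110010
insert 'bat' would touch bits 0 5 8; currently bit0=0, bit5=0, bit8=1
Bits that are 0 among those (would change 0->1): 0 5

Answer: 0 5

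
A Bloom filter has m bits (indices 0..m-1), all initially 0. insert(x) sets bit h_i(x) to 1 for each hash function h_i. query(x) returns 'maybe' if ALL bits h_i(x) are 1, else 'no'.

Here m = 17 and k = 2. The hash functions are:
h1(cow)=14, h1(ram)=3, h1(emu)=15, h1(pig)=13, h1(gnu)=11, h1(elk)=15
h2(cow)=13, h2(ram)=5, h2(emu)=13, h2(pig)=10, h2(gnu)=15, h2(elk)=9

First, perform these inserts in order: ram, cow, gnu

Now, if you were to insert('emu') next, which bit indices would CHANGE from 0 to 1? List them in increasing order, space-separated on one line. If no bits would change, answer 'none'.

Answer: none

Derivation:
Start: bits=00000000000000000
After insert 'ram': sets bits 3 5 -> bits=00010100000000000
After insert 'cow': sets bits 13 14 -> bits=00010100000001100
After insert 'gnu': sets bits 11 15 -> bits=00010100000101110
insert 'emu' would touch bits 13 15; currently bit13=1, bit15=1
Bits that are 0 among those (would change 0->1): none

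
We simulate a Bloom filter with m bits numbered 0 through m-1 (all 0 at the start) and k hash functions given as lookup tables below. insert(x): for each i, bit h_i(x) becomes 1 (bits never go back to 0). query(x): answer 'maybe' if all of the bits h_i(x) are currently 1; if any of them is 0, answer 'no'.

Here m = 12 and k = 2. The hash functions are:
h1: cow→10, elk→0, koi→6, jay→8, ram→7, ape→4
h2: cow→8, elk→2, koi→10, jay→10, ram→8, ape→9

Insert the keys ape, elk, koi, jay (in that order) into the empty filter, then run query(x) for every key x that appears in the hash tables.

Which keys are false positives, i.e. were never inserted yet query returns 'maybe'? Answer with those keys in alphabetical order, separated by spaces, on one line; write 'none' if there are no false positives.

Start: bits=000000000000
After insert 'ape': sets bits 4 9 -> bits=000010000100
After insert 'elk': sets bits 0 2 -> bits=101010000100
After insert 'koi': sets bits 6 10 -> bits=101010100110
After insert 'jay': sets bits 8 10 -> bits=101010101110
Not inserted: cow ram — query each against bits=101010101110:
query cow: checks bit8=1, bit10=1 (all 1) -> maybe => FALSE POSITIVE
query ram: checks bit7=0, bit8=1 (has a 0) -> no => not a false positive
False positives (alphabetical): cow

Answer: cow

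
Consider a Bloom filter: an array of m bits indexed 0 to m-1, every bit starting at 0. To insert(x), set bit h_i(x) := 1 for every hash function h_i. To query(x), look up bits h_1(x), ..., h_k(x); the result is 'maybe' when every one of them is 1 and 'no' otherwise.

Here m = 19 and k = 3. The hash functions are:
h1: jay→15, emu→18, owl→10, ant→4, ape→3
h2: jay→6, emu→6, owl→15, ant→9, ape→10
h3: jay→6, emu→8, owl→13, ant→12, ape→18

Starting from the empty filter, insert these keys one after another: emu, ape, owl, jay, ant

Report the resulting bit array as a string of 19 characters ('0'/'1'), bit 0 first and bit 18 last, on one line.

Answer: 0001101011101101001

Derivation:
Start: bits=0000000000000000000
After insert 'emu': sets bits 6 8 18 -> bits=0000001010000000001
After insert 'ape': sets bits 3 10 18 -> bits=0001001010100000001
After insert 'owl': sets bits 10 13 15 -> bits=0001001010100101001
After insert 'jay': sets bits 6 15 -> bits=0001001010100101001
After insert 'ant': sets bits 4 9 12 -> bits=0001101011101101001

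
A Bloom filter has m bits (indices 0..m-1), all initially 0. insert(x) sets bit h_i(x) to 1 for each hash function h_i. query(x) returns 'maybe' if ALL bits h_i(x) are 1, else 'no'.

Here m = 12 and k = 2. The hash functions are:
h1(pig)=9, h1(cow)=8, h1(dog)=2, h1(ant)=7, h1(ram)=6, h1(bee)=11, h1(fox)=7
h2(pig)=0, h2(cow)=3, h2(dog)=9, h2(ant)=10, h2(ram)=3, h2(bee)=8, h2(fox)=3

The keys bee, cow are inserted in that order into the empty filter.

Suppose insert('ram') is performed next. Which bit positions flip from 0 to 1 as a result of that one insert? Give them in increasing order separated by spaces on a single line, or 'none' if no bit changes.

Answer: 6

Derivation:
Start: bits=000000000000
After insert 'bee': sets bits 8 11 -> bits=000000001001
After insert 'cow': sets bits 3 8 -> bits=000100001001
insert 'ram' would touch bits 3 6; currently bit3=1, bit6=0
Bits that are 0 among those (would change 0->1): 6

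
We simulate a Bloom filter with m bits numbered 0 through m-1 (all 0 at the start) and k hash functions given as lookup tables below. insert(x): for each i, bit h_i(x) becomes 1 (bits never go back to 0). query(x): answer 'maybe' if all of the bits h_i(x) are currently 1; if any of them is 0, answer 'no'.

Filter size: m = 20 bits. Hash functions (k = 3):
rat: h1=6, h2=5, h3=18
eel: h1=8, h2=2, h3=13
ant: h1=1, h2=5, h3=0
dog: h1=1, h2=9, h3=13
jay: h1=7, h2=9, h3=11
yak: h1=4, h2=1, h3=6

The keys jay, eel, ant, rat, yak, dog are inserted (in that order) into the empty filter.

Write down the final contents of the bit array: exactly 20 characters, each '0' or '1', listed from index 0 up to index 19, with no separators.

Start: bits=00000000000000000000
After insert 'jay': sets bits 7 9 11 -> bits=00000001010100000000
After insert 'eel': sets bits 2 8 13 -> bits=00100001110101000000
After insert 'ant': sets bits 0 1 5 -> bits=11100101110101000000
After insert 'rat': sets bits 5 6 18 -> bits=11100111110101000010
After insert 'yak': sets bits 1 4 6 -> bits=11101111110101000010
After insert 'dog': sets bits 1 9 13 -> bits=11101111110101000010

Answer: 11101111110101000010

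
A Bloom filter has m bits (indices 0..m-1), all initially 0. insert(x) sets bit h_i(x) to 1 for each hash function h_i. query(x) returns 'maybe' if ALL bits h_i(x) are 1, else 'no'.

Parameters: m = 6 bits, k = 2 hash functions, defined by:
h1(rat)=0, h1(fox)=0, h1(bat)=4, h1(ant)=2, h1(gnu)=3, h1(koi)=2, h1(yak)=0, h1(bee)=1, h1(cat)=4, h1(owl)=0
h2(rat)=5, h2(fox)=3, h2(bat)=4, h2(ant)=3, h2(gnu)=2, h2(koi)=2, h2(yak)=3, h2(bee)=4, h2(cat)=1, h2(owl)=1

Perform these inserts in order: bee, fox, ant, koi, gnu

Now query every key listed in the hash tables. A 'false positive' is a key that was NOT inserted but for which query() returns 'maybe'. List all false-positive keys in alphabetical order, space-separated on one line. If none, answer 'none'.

Start: bits=000000
After insert 'bee': sets bits 1 4 -> bits=010010
After insert 'fox': sets bits 0 3 -> bits=110110
After insert 'ant': sets bits 2 3 -> bits=111110
After insert 'koi': sets bits 2 -> bits=111110
After insert 'gnu': sets bits 2 3 -> bits=111110
Not inserted: bat cat owl rat yak — query each against bits=111110:
query bat: checks bit4=1 (all 1) -> maybe => FALSE POSITIVE
query cat: checks bit1=1, bit4=1 (all 1) -> maybe => FALSE POSITIVE
query owl: checks bit0=1, bit1=1 (all 1) -> maybe => FALSE POSITIVE
query rat: checks bit0=1, bit5=0 (has a 0) -> no => not a false positive
query yak: checks bit0=1, bit3=1 (all 1) -> maybe => FALSE POSITIVE
False positives (alphabetical): bat cat owl yak

Answer: bat cat owl yak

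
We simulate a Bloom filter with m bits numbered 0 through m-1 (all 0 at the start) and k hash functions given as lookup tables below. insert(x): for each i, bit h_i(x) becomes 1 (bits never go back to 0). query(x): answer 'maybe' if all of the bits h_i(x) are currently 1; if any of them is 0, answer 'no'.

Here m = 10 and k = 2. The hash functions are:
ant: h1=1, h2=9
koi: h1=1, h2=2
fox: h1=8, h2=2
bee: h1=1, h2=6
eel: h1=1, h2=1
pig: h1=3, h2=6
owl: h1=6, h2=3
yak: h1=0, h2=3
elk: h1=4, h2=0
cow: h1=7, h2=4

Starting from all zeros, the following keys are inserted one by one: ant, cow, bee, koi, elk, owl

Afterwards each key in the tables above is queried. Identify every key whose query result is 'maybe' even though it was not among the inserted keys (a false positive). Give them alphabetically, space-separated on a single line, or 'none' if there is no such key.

Start: bits=0000000000
After insert 'ant': sets bits 1 9 -> bits=0100000001
After insert 'cow': sets bits 4 7 -> bits=0100100101
After insert 'bee': sets bits 1 6 -> bits=0100101101
After insert 'koi': sets bits 1 2 -> bits=0110101101
After insert 'elk': sets bits 0 4 -> bits=1110101101
After insert 'owl': sets bits 3 6 -> bits=1111101101
Not inserted: eel fox pig yak — query each against bits=1111101101:
query eel: checks bit1=1 (all 1) -> maybe => FALSE POSITIVE
query fox: checks bit2=1, bit8=0 (has a 0) -> no => not a false positive
query pig: checks bit3=1, bit6=1 (all 1) -> maybe => FALSE POSITIVE
query yak: checks bit0=1, bit3=1 (all 1) -> maybe => FALSE POSITIVE
False positives (alphabetical): eel pig yak

Answer: eel pig yak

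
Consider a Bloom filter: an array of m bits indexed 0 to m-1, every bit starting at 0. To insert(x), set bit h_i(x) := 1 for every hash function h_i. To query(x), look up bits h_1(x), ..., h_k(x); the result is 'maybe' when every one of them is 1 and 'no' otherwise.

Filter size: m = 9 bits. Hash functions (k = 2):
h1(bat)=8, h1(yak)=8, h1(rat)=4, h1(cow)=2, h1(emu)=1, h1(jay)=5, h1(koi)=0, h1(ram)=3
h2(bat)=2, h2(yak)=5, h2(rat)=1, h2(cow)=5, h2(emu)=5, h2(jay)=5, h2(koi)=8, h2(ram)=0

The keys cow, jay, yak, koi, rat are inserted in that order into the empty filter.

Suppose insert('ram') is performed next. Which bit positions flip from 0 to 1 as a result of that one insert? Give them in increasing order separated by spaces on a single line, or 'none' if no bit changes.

Answer: 3

Derivation:
Start: bits=000000000
After insert 'cow': sets bits 2 5 -> bits=001001000
After insert 'jay': sets bits 5 -> bits=001001000
After insert 'yak': sets bits 5 8 -> bits=001001001
After insert 'koi': sets bits 0 8 -> bits=101001001
After insert 'rat': sets bits 1 4 -> bits=111011001
insert 'ram' would touch bits 0 3; currently bit0=1, bit3=0
Bits that are 0 among those (would change 0->1): 3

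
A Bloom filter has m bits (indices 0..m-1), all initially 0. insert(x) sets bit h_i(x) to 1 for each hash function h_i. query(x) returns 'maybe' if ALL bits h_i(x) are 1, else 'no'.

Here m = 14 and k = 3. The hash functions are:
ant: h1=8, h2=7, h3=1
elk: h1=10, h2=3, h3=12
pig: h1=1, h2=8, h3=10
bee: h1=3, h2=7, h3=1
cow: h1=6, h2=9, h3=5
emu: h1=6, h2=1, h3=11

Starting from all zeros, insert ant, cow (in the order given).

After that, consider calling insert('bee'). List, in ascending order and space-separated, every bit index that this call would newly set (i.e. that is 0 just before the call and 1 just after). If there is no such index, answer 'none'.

Start: bits=00000000000000
After insert 'ant': sets bits 1 7 8 -> bits=01000001100000
After insert 'cow': sets bits 5 6 9 -> bits=01000111110000
insert 'bee' would touch bits 1 3 7; currently bit1=1, bit3=0, bit7=1
Bits that are 0 among those (would change 0->1): 3

Answer: 3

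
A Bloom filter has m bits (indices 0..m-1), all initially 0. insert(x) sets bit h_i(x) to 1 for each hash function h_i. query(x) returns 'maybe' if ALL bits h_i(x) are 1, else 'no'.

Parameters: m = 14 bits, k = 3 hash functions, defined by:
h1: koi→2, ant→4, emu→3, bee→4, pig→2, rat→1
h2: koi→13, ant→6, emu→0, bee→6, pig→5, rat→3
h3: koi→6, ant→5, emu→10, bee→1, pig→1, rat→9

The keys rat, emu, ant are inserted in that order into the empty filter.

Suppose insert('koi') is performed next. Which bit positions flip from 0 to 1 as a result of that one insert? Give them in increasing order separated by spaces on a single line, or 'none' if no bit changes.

Answer: 2 13

Derivation:
Start: bits=00000000000000
After insert 'rat': sets bits 1 3 9 -> bits=01010000010000
After insert 'emu': sets bits 0 3 10 -> bits=11010000011000
After insert 'ant': sets bits 4 5 6 -> bits=11011110011000
insert 'koi' would touch bits 2 6 13; currently bit2=0, bit6=1, bit13=0
Bits that are 0 among those (would change 0->1): 2 13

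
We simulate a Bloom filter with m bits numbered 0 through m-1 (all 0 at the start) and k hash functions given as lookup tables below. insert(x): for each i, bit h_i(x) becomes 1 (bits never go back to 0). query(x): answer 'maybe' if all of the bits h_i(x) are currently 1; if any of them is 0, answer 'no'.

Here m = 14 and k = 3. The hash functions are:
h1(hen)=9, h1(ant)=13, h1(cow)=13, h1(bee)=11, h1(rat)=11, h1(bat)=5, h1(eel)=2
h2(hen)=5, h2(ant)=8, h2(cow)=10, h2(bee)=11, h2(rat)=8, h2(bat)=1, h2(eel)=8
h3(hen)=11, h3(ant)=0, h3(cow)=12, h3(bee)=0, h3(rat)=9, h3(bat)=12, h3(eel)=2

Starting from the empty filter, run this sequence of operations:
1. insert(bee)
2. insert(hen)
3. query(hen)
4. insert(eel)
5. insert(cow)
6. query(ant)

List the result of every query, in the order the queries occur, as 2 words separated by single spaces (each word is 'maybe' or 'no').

Start: bits=00000000000000
Op 1: insert bee -> sets bits 0 11 -> bits=10000000000100
Op 2: insert hen -> sets bits 5 9 11 -> bits=10000100010100
Op 3: query hen -> checks bit5=1, bit9=1, bit11=1 (all 1) -> maybe
Op 4: insert eel -> sets bits 2 8 -> bits=10100100110100
Op 5: insert cow -> sets bits 10 12 13 -> bits=10100100111111
Op 6: query ant -> checks bit0=1, bit8=1, bit13=1 (all 1) -> maybe
Query results in order: maybe maybe

Answer: maybe maybe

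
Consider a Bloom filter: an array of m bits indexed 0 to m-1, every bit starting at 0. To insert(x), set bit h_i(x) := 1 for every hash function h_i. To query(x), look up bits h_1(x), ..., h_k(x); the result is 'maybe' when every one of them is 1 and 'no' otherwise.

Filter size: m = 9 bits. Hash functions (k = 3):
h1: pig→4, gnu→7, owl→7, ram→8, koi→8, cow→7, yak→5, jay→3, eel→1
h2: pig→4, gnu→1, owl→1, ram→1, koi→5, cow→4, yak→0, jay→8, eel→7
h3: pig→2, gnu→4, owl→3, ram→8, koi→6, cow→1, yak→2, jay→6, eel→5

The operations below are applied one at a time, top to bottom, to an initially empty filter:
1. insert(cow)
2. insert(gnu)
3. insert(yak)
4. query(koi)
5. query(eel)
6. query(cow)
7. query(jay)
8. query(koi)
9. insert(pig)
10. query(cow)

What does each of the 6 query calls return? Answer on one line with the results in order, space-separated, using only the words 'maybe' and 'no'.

Start: bits=000000000
Op 1: insert cow -> sets bits 1 4 7 -> bits=010010010
Op 2: insert gnu -> sets bits 1 4 7 -> bits=010010010
Op 3: insert yak -> sets bits 0 2 5 -> bits=111011010
Op 4: query koi -> checks bit5=1, bit6=0, bit8=0 (has a 0) -> no
Op 5: query eel -> checks bit1=1, bit5=1, bit7=1 (all 1) -> maybe
Op 6: query cow -> checks bit1=1, bit4=1, bit7=1 (all 1) -> maybe
Op 7: query jay -> checks bit3=0, bit6=0, bit8=0 (has a 0) -> no
Op 8: query koi -> checks bit5=1, bit6=0, bit8=0 (has a 0) -> no
Op 9: insert pig -> sets bits 2 4 -> bits=111011010
Op 10: query cow -> checks bit1=1, bit4=1, bit7=1 (all 1) -> maybe
Query results in order: no maybe maybe no no maybe

Answer: no maybe maybe no no maybe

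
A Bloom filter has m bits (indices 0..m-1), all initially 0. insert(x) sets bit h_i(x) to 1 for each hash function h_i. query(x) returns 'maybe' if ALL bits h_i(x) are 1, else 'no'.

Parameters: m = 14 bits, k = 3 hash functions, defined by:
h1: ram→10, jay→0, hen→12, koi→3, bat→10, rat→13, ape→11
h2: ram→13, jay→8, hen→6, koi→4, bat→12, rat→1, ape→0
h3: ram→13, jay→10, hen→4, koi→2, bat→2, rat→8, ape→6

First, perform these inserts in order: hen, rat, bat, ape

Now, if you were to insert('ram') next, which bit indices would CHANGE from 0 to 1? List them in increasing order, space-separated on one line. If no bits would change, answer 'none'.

Start: bits=00000000000000
After insert 'hen': sets bits 4 6 12 -> bits=00001010000010
After insert 'rat': sets bits 1 8 13 -> bits=01001010100011
After insert 'bat': sets bits 2 10 12 -> bits=01101010101011
After insert 'ape': sets bits 0 6 11 -> bits=11101010101111
insert 'ram' would touch bits 10 13; currently bit10=1, bit13=1
Bits that are 0 among those (would change 0->1): none

Answer: none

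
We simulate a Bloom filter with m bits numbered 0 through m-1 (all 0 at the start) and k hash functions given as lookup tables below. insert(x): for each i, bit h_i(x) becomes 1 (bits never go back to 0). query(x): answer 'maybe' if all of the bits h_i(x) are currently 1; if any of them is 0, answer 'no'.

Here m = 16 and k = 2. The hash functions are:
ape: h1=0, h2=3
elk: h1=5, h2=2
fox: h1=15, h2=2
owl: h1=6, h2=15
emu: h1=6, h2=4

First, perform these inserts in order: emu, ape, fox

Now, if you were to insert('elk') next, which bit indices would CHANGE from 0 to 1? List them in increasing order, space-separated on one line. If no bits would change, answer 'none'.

Start: bits=0000000000000000
After insert 'emu': sets bits 4 6 -> bits=0000101000000000
After insert 'ape': sets bits 0 3 -> bits=1001101000000000
After insert 'fox': sets bits 2 15 -> bits=1011101000000001
insert 'elk' would touch bits 2 5; currently bit2=1, bit5=0
Bits that are 0 among those (would change 0->1): 5

Answer: 5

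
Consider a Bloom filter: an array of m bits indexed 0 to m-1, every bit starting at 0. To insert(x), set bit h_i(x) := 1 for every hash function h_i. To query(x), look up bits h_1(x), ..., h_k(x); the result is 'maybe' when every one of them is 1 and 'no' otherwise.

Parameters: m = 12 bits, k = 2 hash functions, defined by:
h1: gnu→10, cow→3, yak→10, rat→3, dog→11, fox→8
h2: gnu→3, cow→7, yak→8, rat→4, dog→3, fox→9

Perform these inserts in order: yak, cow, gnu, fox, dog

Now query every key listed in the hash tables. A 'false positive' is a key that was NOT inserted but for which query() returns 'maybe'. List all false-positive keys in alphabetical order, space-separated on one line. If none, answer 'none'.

Start: bits=000000000000
After insert 'yak': sets bits 8 10 -> bits=000000001010
After insert 'cow': sets bits 3 7 -> bits=000100011010
After insert 'gnu': sets bits 3 10 -> bits=000100011010
After insert 'fox': sets bits 8 9 -> bits=000100011110
After insert 'dog': sets bits 3 11 -> bits=000100011111
Not inserted: rat — query each against bits=000100011111:
query rat: checks bit3=1, bit4=0 (has a 0) -> no => not a false positive
False positives (alphabetical): none

Answer: none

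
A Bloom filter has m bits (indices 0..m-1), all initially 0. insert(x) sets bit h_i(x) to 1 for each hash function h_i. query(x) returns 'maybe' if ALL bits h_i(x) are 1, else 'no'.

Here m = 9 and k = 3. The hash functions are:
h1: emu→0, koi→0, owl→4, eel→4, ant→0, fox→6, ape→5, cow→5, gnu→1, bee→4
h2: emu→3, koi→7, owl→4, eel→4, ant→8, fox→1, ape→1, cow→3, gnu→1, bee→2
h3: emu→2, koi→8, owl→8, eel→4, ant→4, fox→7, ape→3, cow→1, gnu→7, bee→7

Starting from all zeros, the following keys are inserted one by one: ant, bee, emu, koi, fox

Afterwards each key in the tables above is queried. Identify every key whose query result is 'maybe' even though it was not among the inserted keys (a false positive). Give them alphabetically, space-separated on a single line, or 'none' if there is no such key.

Start: bits=000000000
After insert 'ant': sets bits 0 4 8 -> bits=100010001
After insert 'bee': sets bits 2 4 7 -> bits=101010011
After insert 'emu': sets bits 0 2 3 -> bits=101110011
After insert 'koi': sets bits 0 7 8 -> bits=101110011
After insert 'fox': sets bits 1 6 7 -> bits=111110111
Not inserted: ape cow eel gnu owl — query each against bits=111110111:
query ape: checks bit1=1, bit3=1, bit5=0 (has a 0) -> no => not a false positive
query cow: checks bit1=1, bit3=1, bit5=0 (has a 0) -> no => not a false positive
query eel: checks bit4=1 (all 1) -> maybe => FALSE POSITIVE
query gnu: checks bit1=1, bit7=1 (all 1) -> maybe => FALSE POSITIVE
query owl: checks bit4=1, bit8=1 (all 1) -> maybe => FALSE POSITIVE
False positives (alphabetical): eel gnu owl

Answer: eel gnu owl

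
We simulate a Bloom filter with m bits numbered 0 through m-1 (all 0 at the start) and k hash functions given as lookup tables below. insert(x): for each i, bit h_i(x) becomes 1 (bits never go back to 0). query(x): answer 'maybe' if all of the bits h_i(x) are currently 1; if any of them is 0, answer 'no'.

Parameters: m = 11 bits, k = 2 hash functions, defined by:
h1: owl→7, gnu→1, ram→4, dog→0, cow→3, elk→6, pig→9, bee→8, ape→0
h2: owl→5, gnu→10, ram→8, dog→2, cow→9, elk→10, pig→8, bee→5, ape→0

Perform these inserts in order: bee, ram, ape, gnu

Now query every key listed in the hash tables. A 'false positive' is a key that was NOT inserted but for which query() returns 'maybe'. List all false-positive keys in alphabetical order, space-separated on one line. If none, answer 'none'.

Start: bits=00000000000
After insert 'bee': sets bits 5 8 -> bits=00000100100
After insert 'ram': sets bits 4 8 -> bits=00001100100
After insert 'ape': sets bits 0 -> bits=10001100100
After insert 'gnu': sets bits 1 10 -> bits=11001100101
Not inserted: cow dog elk owl pig — query each against bits=11001100101:
query cow: checks bit3=0, bit9=0 (has a 0) -> no => not a false positive
query dog: checks bit0=1, bit2=0 (has a 0) -> no => not a false positive
query elk: checks bit6=0, bit10=1 (has a 0) -> no => not a false positive
query owl: checks bit5=1, bit7=0 (has a 0) -> no => not a false positive
query pig: checks bit8=1, bit9=0 (has a 0) -> no => not a false positive
False positives (alphabetical): none

Answer: none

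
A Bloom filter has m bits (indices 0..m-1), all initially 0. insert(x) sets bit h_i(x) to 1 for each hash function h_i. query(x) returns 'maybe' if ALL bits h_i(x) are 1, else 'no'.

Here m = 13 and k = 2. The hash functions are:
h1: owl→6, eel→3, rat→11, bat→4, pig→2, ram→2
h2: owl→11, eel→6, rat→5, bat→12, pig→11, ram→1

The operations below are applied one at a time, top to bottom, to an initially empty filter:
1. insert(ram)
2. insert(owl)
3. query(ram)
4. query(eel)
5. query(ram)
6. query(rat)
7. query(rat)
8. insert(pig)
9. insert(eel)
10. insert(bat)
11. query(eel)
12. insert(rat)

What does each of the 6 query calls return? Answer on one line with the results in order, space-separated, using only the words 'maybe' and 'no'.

Answer: maybe no maybe no no maybe

Derivation:
Start: bits=0000000000000
Op 1: insert ram -> sets bits 1 2 -> bits=0110000000000
Op 2: insert owl -> sets bits 6 11 -> bits=0110001000010
Op 3: query ram -> checks bit1=1, bit2=1 (all 1) -> maybe
Op 4: query eel -> checks bit3=0, bit6=1 (has a 0) -> no
Op 5: query ram -> checks bit1=1, bit2=1 (all 1) -> maybe
Op 6: query rat -> checks bit5=0, bit11=1 (has a 0) -> no
Op 7: query rat -> checks bit5=0, bit11=1 (has a 0) -> no
Op 8: insert pig -> sets bits 2 11 -> bits=0110001000010
Op 9: insert eel -> sets bits 3 6 -> bits=0111001000010
Op 10: insert bat -> sets bits 4 12 -> bits=0111101000011
Op 11: query eel -> checks bit3=1, bit6=1 (all 1) -> maybe
Op 12: insert rat -> sets bits 5 11 -> bits=0111111000011
Query results in order: maybe no maybe no no maybe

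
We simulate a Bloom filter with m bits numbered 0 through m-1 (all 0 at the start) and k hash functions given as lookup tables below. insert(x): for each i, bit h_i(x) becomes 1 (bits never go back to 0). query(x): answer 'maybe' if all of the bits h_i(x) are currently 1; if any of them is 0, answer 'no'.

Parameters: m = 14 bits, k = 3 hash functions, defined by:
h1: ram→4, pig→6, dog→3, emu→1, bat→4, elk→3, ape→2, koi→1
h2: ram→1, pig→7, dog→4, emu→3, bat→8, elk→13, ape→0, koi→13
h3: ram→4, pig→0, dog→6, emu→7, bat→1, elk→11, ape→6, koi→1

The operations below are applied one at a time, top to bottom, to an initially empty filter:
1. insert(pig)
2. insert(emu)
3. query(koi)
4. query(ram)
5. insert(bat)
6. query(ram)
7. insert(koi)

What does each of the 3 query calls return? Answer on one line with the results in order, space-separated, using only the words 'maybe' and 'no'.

Answer: no no maybe

Derivation:
Start: bits=00000000000000
Op 1: insert pig -> sets bits 0 6 7 -> bits=10000011000000
Op 2: insert emu -> sets bits 1 3 7 -> bits=11010011000000
Op 3: query koi -> checks bit1=1, bit13=0 (has a 0) -> no
Op 4: query ram -> checks bit1=1, bit4=0 (has a 0) -> no
Op 5: insert bat -> sets bits 1 4 8 -> bits=11011011100000
Op 6: query ram -> checks bit1=1, bit4=1 (all 1) -> maybe
Op 7: insert koi -> sets bits 1 13 -> bits=11011011100001
Query results in order: no no maybe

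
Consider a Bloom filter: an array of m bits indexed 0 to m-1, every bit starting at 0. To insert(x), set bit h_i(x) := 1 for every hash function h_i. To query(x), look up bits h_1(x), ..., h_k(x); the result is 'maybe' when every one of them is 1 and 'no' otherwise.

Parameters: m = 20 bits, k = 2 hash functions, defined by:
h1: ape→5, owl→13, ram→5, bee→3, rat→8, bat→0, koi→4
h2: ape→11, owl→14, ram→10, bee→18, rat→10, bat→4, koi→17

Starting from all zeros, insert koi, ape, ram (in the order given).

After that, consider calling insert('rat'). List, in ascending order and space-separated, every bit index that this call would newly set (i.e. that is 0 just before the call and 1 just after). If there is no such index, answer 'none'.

Start: bits=00000000000000000000
After insert 'koi': sets bits 4 17 -> bits=00001000000000000100
After insert 'ape': sets bits 5 11 -> bits=00001100000100000100
After insert 'ram': sets bits 5 10 -> bits=00001100001100000100
insert 'rat' would touch bits 8 10; currently bit8=0, bit10=1
Bits that are 0 among those (would change 0->1): 8

Answer: 8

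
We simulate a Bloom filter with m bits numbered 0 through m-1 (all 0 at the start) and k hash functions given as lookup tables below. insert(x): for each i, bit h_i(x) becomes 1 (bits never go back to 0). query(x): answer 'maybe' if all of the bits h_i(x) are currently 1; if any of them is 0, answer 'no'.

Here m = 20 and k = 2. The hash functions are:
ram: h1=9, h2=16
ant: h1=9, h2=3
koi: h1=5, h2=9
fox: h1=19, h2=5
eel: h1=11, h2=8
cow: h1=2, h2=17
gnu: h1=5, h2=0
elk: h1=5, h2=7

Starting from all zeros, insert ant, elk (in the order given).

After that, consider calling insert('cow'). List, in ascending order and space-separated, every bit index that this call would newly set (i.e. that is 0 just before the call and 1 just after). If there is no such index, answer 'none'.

Answer: 2 17

Derivation:
Start: bits=00000000000000000000
After insert 'ant': sets bits 3 9 -> bits=00010000010000000000
After insert 'elk': sets bits 5 7 -> bits=00010101010000000000
insert 'cow' would touch bits 2 17; currently bit2=0, bit17=0
Bits that are 0 among those (would change 0->1): 2 17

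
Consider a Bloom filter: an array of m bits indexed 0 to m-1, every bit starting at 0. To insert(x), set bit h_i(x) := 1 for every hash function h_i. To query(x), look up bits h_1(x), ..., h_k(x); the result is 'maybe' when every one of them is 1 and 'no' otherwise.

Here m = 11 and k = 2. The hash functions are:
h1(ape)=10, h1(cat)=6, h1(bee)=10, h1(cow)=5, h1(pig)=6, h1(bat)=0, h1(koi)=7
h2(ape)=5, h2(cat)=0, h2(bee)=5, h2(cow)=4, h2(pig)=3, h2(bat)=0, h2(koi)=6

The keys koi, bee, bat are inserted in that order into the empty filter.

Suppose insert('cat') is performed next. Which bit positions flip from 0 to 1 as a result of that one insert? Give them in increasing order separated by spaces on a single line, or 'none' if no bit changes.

Start: bits=00000000000
After insert 'koi': sets bits 6 7 -> bits=00000011000
After insert 'bee': sets bits 5 10 -> bits=00000111001
After insert 'bat': sets bits 0 -> bits=10000111001
insert 'cat' would touch bits 0 6; currently bit0=1, bit6=1
Bits that are 0 among those (would change 0->1): none

Answer: none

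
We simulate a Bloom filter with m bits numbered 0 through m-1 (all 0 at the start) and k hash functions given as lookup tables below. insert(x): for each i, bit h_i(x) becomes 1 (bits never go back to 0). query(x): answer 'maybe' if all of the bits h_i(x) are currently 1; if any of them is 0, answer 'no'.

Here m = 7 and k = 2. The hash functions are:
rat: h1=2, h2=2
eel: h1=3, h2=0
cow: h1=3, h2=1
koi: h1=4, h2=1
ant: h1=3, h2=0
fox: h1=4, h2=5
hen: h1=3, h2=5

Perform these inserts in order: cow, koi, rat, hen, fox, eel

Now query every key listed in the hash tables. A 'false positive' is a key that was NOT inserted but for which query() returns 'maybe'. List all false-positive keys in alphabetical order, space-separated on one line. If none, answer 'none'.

Answer: ant

Derivation:
Start: bits=0000000
After insert 'cow': sets bits 1 3 -> bits=0101000
After insert 'koi': sets bits 1 4 -> bits=0101100
After insert 'rat': sets bits 2 -> bits=0111100
After insert 'hen': sets bits 3 5 -> bits=0111110
After insert 'fox': sets bits 4 5 -> bits=0111110
After insert 'eel': sets bits 0 3 -> bits=1111110
Not inserted: ant — query each against bits=1111110:
query ant: checks bit0=1, bit3=1 (all 1) -> maybe => FALSE POSITIVE
False positives (alphabetical): ant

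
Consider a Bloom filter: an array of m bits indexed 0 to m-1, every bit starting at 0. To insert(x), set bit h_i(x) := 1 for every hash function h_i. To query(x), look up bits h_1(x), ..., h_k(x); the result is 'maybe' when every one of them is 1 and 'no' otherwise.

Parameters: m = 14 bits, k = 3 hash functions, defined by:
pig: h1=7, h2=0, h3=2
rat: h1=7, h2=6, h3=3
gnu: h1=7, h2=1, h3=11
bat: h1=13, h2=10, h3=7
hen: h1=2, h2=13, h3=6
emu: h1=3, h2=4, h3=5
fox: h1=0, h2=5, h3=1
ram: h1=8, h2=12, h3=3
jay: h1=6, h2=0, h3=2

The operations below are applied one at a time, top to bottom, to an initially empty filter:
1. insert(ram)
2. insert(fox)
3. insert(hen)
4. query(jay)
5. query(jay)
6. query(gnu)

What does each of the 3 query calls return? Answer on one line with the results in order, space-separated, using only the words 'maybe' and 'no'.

Start: bits=00000000000000
Op 1: insert ram -> sets bits 3 8 12 -> bits=00010000100010
Op 2: insert fox -> sets bits 0 1 5 -> bits=11010100100010
Op 3: insert hen -> sets bits 2 6 13 -> bits=11110110100011
Op 4: query jay -> checks bit0=1, bit2=1, bit6=1 (all 1) -> maybe
Op 5: query jay -> checks bit0=1, bit2=1, bit6=1 (all 1) -> maybe
Op 6: query gnu -> checks bit1=1, bit7=0, bit11=0 (has a 0) -> no
Query results in order: maybe maybe no

Answer: maybe maybe no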